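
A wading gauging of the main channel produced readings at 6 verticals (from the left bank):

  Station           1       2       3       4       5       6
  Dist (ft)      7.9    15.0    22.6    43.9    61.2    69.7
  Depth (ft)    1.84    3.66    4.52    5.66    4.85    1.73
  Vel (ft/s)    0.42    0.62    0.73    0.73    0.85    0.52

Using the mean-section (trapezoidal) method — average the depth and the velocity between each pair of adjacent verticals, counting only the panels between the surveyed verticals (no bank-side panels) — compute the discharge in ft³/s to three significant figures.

201 ft³/s

Panel 1-2: Δb = 7.1 ft, d̄ = (1.84+3.66)/2 = 2.75, v̄ = (0.42+0.62)/2 = 0.52 → q = 7.1×2.75×0.52 = 10.15 ft³/s
Panel 2-3: Δb = 7.6 ft, d̄ = (3.66+4.52)/2 = 4.09, v̄ = (0.62+0.73)/2 = 0.675 → q = 7.6×4.09×0.675 = 20.98 ft³/s
Panel 3-4: Δb = 21.3 ft, d̄ = (4.52+5.66)/2 = 5.09, v̄ = (0.73+0.73)/2 = 0.73 → q = 21.3×5.09×0.73 = 79.14 ft³/s
Panel 4-5: Δb = 17.3 ft, d̄ = (5.66+4.85)/2 = 5.255, v̄ = (0.73+0.85)/2 = 0.79 → q = 17.3×5.255×0.79 = 71.82 ft³/s
Panel 5-6: Δb = 8.5 ft, d̄ = (4.85+1.73)/2 = 3.29, v̄ = (0.85+0.52)/2 = 0.685 → q = 8.5×3.29×0.685 = 19.16 ft³/s
Q = Σ q = 201.3 ft³/s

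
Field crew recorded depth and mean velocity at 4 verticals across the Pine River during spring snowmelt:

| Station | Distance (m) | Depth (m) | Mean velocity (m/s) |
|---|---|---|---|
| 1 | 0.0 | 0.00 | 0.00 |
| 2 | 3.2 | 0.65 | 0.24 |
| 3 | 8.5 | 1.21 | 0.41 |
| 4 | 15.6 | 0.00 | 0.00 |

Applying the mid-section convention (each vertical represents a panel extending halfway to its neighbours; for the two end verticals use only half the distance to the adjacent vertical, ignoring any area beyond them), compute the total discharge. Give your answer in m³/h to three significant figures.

w_2 = (8.5 − 0.0)/2 = 4.25 m; q_2 = 0.24 × 0.65 × 4.25 = 0.6630 m³/s
w_3 = (15.6 − 3.2)/2 = 6.2 m; q_3 = 0.41 × 1.21 × 6.2 = 3.076 m³/s
Stations 1, 4 contribute zero (depth or velocity is 0).
Q = Σ qᵢ = 3.739 m³/s
= 3.739 × 3600 = 13460 m³/h

13500 m³/h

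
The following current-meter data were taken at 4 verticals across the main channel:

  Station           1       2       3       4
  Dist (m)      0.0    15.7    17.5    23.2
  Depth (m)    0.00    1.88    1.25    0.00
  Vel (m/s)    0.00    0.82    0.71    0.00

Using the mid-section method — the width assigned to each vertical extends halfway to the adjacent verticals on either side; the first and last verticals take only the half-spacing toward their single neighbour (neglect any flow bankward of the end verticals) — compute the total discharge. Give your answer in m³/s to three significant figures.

16.8 m³/s

w_2 = (17.5 − 0.0)/2 = 8.75 m; q_2 = 0.82 × 1.88 × 8.75 = 13.49 m³/s
w_3 = (23.2 − 15.7)/2 = 3.75 m; q_3 = 0.71 × 1.25 × 3.75 = 3.328 m³/s
Stations 1, 4 contribute zero (depth or velocity is 0).
Q = Σ qᵢ = 16.82 m³/s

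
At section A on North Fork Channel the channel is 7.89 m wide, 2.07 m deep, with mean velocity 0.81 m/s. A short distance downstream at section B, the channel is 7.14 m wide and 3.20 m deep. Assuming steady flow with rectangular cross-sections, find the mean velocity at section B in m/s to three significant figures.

0.579 m/s

Q = A₁V₁ = (7.89×2.07) × 0.81 = 13.23 m³/s
A₂ = 7.14 × 3.20 = 22.85 m²
V₂ = Q/A₂ = 13.23/22.85 = 0.5790 m/s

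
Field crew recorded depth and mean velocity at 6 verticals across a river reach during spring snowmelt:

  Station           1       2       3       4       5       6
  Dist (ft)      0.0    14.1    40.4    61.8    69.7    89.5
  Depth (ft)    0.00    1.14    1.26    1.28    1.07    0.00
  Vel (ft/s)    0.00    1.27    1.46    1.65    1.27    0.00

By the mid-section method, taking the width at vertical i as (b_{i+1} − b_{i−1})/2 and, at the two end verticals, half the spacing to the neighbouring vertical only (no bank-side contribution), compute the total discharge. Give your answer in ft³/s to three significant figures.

123 ft³/s

w_2 = (40.4 − 0.0)/2 = 20.2 ft; q_2 = 1.27 × 1.14 × 20.2 = 29.25 ft³/s
w_3 = (61.8 − 14.1)/2 = 23.85 ft; q_3 = 1.46 × 1.26 × 23.85 = 43.87 ft³/s
w_4 = (69.7 − 40.4)/2 = 14.65 ft; q_4 = 1.65 × 1.28 × 14.65 = 30.94 ft³/s
w_5 = (89.5 − 61.8)/2 = 13.85 ft; q_5 = 1.27 × 1.07 × 13.85 = 18.82 ft³/s
Stations 1, 6 contribute zero (depth or velocity is 0).
Q = Σ qᵢ = 122.9 ft³/s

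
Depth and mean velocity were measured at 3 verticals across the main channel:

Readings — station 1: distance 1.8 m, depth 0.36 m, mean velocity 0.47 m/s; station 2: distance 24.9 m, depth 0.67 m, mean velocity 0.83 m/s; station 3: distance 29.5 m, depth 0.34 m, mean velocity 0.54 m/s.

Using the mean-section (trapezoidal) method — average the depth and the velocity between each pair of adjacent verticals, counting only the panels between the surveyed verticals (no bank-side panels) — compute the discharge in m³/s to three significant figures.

9.32 m³/s

Panel 1-2: Δb = 23.1 m, d̄ = (0.36+0.67)/2 = 0.515, v̄ = (0.47+0.83)/2 = 0.65 → q = 23.1×0.515×0.65 = 7.733 m³/s
Panel 2-3: Δb = 4.6 m, d̄ = (0.67+0.34)/2 = 0.505, v̄ = (0.83+0.54)/2 = 0.685 → q = 4.6×0.505×0.685 = 1.591 m³/s
Q = Σ q = 9.324 m³/s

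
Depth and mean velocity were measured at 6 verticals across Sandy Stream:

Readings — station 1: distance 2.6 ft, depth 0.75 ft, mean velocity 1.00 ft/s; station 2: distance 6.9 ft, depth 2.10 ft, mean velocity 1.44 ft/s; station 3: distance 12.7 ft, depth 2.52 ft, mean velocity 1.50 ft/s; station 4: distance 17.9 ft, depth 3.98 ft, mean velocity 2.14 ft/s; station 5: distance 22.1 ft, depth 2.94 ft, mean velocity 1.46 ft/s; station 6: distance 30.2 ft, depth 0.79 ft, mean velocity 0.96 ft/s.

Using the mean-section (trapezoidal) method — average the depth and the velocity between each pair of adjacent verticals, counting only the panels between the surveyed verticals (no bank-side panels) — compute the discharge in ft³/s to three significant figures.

Panel 1-2: Δb = 4.3 ft, d̄ = (0.75+2.10)/2 = 1.425, v̄ = (1.00+1.44)/2 = 1.22 → q = 4.3×1.425×1.22 = 7.476 ft³/s
Panel 2-3: Δb = 5.8 ft, d̄ = (2.10+2.52)/2 = 2.31, v̄ = (1.44+1.50)/2 = 1.47 → q = 5.8×2.31×1.47 = 19.70 ft³/s
Panel 3-4: Δb = 5.2 ft, d̄ = (2.52+3.98)/2 = 3.25, v̄ = (1.50+2.14)/2 = 1.82 → q = 5.2×3.25×1.82 = 30.76 ft³/s
Panel 4-5: Δb = 4.2 ft, d̄ = (3.98+2.94)/2 = 3.46, v̄ = (2.14+1.46)/2 = 1.8 → q = 4.2×3.46×1.8 = 26.16 ft³/s
Panel 5-6: Δb = 8.1 ft, d̄ = (2.94+0.79)/2 = 1.865, v̄ = (1.46+0.96)/2 = 1.21 → q = 8.1×1.865×1.21 = 18.28 ft³/s
Q = Σ q = 102.4 ft³/s

102 ft³/s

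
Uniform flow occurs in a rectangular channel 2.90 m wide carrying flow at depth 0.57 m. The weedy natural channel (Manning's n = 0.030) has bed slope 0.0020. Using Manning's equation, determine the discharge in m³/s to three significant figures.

1.36 m³/s

A = b·y = 2.90 × 0.57 = 1.653 m²
P = b + 2y = 2.90 + 2×0.57 = 4.040 m
R = A/P = 1.653/4.040 = 0.4092 m
Q = (1/n)·A·R^(2/3)·S^(1/2) = (1/0.030) × 1.653 × 0.4092^(2/3) × 0.0020^(1/2) = 1.358 m³/s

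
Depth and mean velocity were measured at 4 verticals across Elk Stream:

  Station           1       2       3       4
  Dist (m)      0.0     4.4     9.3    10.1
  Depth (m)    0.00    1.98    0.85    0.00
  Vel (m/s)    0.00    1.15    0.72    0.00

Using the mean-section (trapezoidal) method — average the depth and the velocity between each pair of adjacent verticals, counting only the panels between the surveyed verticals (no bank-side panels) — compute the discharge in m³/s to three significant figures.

Panel 1-2: Δb = 4.4 m, d̄ = (0.00+1.98)/2 = 0.99, v̄ = (0.00+1.15)/2 = 0.575 → q = 4.4×0.99×0.575 = 2.505 m³/s
Panel 2-3: Δb = 4.9 m, d̄ = (1.98+0.85)/2 = 1.415, v̄ = (1.15+0.72)/2 = 0.935 → q = 4.9×1.415×0.935 = 6.483 m³/s
Panel 3-4: Δb = 0.8 m, d̄ = (0.85+0.00)/2 = 0.425, v̄ = (0.72+0.00)/2 = 0.36 → q = 0.8×0.425×0.36 = 0.1224 m³/s
Q = Σ q = 9.110 m³/s

9.11 m³/s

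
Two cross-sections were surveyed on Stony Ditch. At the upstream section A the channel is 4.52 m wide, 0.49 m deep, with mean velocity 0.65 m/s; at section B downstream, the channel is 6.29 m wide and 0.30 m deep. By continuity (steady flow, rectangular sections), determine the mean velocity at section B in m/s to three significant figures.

Q = A₁V₁ = (4.52×0.49) × 0.65 = 1.440 m³/s
A₂ = 6.29 × 0.30 = 1.887 m²
V₂ = Q/A₂ = 1.440/1.887 = 0.7629 m/s

0.763 m/s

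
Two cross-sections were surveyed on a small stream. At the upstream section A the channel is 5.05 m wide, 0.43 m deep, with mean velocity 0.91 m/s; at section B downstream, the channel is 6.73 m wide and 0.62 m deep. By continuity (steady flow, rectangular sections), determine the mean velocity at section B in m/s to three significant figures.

Q = A₁V₁ = (5.05×0.43) × 0.91 = 1.976 m³/s
A₂ = 6.73 × 0.62 = 4.173 m²
V₂ = Q/A₂ = 1.976/4.173 = 0.4736 m/s

0.474 m/s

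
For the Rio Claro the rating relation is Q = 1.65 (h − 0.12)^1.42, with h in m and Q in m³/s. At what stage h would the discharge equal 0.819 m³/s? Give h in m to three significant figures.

0.731 m

h − h₀ = (Q/C)^(1/b) = (0.819/1.65)^(1/1.42) = 0.6106 m
h = 0.12 + 0.6106 = 0.7306 m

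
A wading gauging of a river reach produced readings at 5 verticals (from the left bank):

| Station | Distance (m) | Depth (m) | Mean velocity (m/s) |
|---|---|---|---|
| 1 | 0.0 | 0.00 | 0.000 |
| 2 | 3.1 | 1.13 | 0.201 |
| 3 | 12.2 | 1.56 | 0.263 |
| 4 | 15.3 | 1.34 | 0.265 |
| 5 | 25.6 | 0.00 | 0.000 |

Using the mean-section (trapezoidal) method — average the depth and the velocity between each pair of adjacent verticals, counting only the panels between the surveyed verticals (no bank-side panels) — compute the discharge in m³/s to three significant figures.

Panel 1-2: Δb = 3.1 m, d̄ = (0.00+1.13)/2 = 0.565, v̄ = (0.000+0.201)/2 = 0.1005 → q = 3.1×0.565×0.1005 = 0.1760 m³/s
Panel 2-3: Δb = 9.1 m, d̄ = (1.13+1.56)/2 = 1.345, v̄ = (0.201+0.263)/2 = 0.232 → q = 9.1×1.345×0.232 = 2.840 m³/s
Panel 3-4: Δb = 3.1 m, d̄ = (1.56+1.34)/2 = 1.45, v̄ = (0.263+0.265)/2 = 0.264 → q = 3.1×1.45×0.264 = 1.187 m³/s
Panel 4-5: Δb = 10.3 m, d̄ = (1.34+0.00)/2 = 0.67, v̄ = (0.265+0.000)/2 = 0.1325 → q = 10.3×0.67×0.1325 = 0.9144 m³/s
Q = Σ q = 5.117 m³/s

5.12 m³/s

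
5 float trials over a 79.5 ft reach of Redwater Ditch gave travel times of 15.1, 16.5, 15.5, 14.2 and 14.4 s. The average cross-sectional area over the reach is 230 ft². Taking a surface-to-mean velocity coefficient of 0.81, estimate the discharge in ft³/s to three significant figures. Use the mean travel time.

978 ft³/s

t̄ = (15.1 + 16.5 + 15.5 + 14.2 + 14.4) / 5 = 15.14 s
v_surface = L / t̄ = 79.5 / 15.14 = 5.251 ft/s
v_mean = 0.81 × 5.251 = 4.253 ft/s
Q = A × v_mean = 230 × 4.253 = 978.3 ft³/s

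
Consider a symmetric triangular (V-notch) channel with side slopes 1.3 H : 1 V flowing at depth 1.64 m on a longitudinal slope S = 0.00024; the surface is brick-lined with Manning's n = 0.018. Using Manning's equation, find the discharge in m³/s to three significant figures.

A = z·y² = 1.3×1.64² = 3.496 m²
P = 2y√(1+z²) = 2×1.64×√(1+1.3²) = 5.380 m
R = A/P = 3.496/5.380 = 0.6500 m
Q = (1/n)·A·R^(2/3)·S^(1/2) = (1/0.018) × 3.496 × 0.6500^(2/3) × 0.00024^(1/2) = 2.258 m³/s

2.26 m³/s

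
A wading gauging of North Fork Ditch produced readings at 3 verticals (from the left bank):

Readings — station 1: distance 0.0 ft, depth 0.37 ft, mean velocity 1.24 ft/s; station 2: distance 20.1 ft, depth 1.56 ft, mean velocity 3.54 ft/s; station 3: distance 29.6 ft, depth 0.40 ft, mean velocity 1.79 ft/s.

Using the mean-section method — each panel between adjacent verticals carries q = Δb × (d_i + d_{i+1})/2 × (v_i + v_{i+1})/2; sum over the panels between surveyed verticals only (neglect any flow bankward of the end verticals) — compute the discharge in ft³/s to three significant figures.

71.2 ft³/s

Panel 1-2: Δb = 20.1 ft, d̄ = (0.37+1.56)/2 = 0.965, v̄ = (1.24+3.54)/2 = 2.39 → q = 20.1×0.965×2.39 = 46.36 ft³/s
Panel 2-3: Δb = 9.5 ft, d̄ = (1.56+0.40)/2 = 0.98, v̄ = (3.54+1.79)/2 = 2.665 → q = 9.5×0.98×2.665 = 24.81 ft³/s
Q = Σ q = 71.17 ft³/s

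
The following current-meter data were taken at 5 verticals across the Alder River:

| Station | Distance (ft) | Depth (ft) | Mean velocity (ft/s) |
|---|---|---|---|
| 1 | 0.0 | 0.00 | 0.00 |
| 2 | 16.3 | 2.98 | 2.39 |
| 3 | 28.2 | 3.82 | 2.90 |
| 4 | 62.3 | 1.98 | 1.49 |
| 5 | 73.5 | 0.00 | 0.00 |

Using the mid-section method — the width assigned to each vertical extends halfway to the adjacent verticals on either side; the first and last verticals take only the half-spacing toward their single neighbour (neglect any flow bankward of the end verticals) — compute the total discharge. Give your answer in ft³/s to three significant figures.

422 ft³/s

w_2 = (28.2 − 0.0)/2 = 14.1 ft; q_2 = 2.39 × 2.98 × 14.1 = 100.4 ft³/s
w_3 = (62.3 − 16.3)/2 = 23 ft; q_3 = 2.90 × 3.82 × 23 = 254.8 ft³/s
w_4 = (73.5 − 28.2)/2 = 22.65 ft; q_4 = 1.49 × 1.98 × 22.65 = 66.82 ft³/s
Stations 1, 5 contribute zero (depth or velocity is 0).
Q = Σ qᵢ = 422.0 ft³/s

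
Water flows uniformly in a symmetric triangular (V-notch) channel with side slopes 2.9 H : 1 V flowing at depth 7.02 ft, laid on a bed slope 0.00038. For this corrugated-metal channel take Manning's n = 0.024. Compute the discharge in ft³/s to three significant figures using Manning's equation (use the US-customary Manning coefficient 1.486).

384 ft³/s

A = z·y² = 2.9×7.02² = 142.9 ft²
P = 2y√(1+z²) = 2×7.02×√(1+2.9²) = 43.07 ft
R = A/P = 142.9/43.07 = 3.318 ft
Q = (1.486/n)·A·R^(2/3)·S^(1/2) = (1.486/0.024) × 142.9 × 3.318^(2/3) × 0.00038^(1/2) = 383.7 ft³/s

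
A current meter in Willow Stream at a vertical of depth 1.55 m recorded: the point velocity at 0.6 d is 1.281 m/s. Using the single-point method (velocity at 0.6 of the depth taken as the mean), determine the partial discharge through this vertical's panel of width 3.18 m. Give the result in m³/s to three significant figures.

6.31 m³/s

v̄ = v₀.₆ = 1.281 m/s
q = v̄ × d × w = 1.281 × 1.55 × 3.18 = 6.314 m³/s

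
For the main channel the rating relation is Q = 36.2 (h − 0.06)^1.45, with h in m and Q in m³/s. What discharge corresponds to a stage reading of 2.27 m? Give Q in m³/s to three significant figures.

114 m³/s

Q = 36.2 × (2.27 − 0.06)^1.45 = 36.2 × 2.21^1.45 = 114.3 m³/s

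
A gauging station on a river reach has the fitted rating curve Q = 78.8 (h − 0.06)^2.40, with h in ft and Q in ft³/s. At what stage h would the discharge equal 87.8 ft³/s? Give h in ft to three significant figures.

h − h₀ = (Q/C)^(1/b) = (87.8/78.8)^(1/2.40) = 1.046 ft
h = 0.06 + 1.046 = 1.106 ft

1.11 ft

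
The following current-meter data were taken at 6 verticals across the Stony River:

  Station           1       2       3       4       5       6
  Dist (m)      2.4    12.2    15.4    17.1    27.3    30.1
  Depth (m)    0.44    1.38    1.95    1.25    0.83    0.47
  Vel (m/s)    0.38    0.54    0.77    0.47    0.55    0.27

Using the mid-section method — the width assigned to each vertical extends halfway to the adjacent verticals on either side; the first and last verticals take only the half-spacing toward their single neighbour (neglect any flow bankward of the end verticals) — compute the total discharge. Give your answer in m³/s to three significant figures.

w_1 = (12.2 − 2.4)/2 = 4.9 m; q_1 = 0.38 × 0.44 × 4.9 = 0.8193 m³/s
w_2 = (15.4 − 2.4)/2 = 6.5 m; q_2 = 0.54 × 1.38 × 6.5 = 4.844 m³/s
w_3 = (17.1 − 12.2)/2 = 2.45 m; q_3 = 0.77 × 1.95 × 2.45 = 3.679 m³/s
w_4 = (27.3 − 15.4)/2 = 5.95 m; q_4 = 0.47 × 1.25 × 5.95 = 3.496 m³/s
w_5 = (30.1 − 17.1)/2 = 6.5 m; q_5 = 0.55 × 0.83 × 6.5 = 2.967 m³/s
w_6 = (30.1 − 27.3)/2 = 1.4 m; q_6 = 0.27 × 0.47 × 1.4 = 0.1777 m³/s
Q = Σ qᵢ = 15.98 m³/s

16.0 m³/s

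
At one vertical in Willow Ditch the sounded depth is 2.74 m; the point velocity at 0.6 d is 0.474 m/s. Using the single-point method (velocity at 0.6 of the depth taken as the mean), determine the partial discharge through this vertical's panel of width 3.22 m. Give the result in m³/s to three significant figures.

v̄ = v₀.₆ = 0.474 m/s
q = v̄ × d × w = 0.4740 × 2.74 × 3.22 = 4.182 m³/s

4.18 m³/s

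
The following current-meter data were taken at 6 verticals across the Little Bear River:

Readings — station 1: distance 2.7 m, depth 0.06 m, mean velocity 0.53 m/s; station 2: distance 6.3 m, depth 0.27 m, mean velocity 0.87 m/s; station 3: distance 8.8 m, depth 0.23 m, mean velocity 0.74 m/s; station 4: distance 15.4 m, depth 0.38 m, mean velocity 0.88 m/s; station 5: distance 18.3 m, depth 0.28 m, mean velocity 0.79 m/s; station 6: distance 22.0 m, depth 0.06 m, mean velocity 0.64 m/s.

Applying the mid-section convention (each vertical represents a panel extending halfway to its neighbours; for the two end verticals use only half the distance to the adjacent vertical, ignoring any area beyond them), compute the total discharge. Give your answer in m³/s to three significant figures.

w_1 = (6.3 − 2.7)/2 = 1.8 m; q_1 = 0.53 × 0.06 × 1.8 = 0.05724 m³/s
w_2 = (8.8 − 2.7)/2 = 3.05 m; q_2 = 0.87 × 0.27 × 3.05 = 0.7164 m³/s
w_3 = (15.4 − 6.3)/2 = 4.55 m; q_3 = 0.74 × 0.23 × 4.55 = 0.7744 m³/s
w_4 = (18.3 − 8.8)/2 = 4.75 m; q_4 = 0.88 × 0.38 × 4.75 = 1.588 m³/s
w_5 = (22.0 − 15.4)/2 = 3.3 m; q_5 = 0.79 × 0.28 × 3.3 = 0.7300 m³/s
w_6 = (22.0 − 18.3)/2 = 1.85 m; q_6 = 0.64 × 0.06 × 1.85 = 0.07104 m³/s
Q = Σ qᵢ = 3.937 m³/s

3.94 m³/s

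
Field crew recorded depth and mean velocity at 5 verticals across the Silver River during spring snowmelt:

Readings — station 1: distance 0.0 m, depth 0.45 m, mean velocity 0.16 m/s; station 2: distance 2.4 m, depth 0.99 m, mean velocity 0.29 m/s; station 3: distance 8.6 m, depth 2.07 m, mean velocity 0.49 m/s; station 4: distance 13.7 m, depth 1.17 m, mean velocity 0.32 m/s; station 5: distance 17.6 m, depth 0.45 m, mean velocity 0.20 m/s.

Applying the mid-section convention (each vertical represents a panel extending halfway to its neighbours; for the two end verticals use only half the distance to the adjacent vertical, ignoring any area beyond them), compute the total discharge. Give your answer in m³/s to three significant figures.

w_1 = (2.4 − 0.0)/2 = 1.2 m; q_1 = 0.16 × 0.45 × 1.2 = 0.08640 m³/s
w_2 = (8.6 − 0.0)/2 = 4.3 m; q_2 = 0.29 × 0.99 × 4.3 = 1.235 m³/s
w_3 = (13.7 − 2.4)/2 = 5.65 m; q_3 = 0.49 × 2.07 × 5.65 = 5.731 m³/s
w_4 = (17.6 − 8.6)/2 = 4.5 m; q_4 = 0.32 × 1.17 × 4.5 = 1.685 m³/s
w_5 = (17.6 − 13.7)/2 = 1.95 m; q_5 = 0.20 × 0.45 × 1.95 = 0.1755 m³/s
Q = Σ qᵢ = 8.912 m³/s

8.91 m³/s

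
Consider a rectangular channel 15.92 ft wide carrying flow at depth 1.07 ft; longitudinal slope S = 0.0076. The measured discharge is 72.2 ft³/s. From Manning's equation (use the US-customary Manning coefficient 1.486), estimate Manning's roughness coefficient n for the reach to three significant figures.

0.0294

A = b·y = 15.92 × 1.07 = 17.03 ft²
P = b + 2y = 15.92 + 2×1.07 = 18.06 ft
R = A/P = 17.03/18.06 = 0.9432 ft
n = (1.486/Q)·A·R^(2/3)·S^(1/2) = (1.486/72.2) × 17.03 × 0.9618 × 0.08718 = 0.02940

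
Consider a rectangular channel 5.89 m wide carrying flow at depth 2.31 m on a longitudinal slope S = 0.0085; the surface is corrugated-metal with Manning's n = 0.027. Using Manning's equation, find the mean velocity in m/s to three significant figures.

A = b·y = 5.89 × 2.31 = 13.61 m²
P = b + 2y = 5.89 + 2×2.31 = 10.51 m
R = A/P = 13.61/10.51 = 1.295 m
Q = (1/n)·A·R^(2/3)·S^(1/2) = (1/0.027) × 13.61 × 1.295^(2/3) × 0.0085^(1/2) = 55.19 m³/s
V = Q/A = 55.19/13.61 = 4.056 m/s

4.06 m/s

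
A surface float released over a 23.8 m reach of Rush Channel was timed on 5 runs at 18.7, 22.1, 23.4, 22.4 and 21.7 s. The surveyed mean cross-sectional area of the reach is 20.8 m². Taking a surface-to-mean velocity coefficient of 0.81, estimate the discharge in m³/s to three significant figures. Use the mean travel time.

18.5 m³/s

t̄ = (18.7 + 22.1 + 23.4 + 22.4 + 21.7) / 5 = 21.66 s
v_surface = L / t̄ = 23.8 / 21.66 = 1.099 m/s
v_mean = 0.81 × 1.099 = 0.8900 m/s
Q = A × v_mean = 20.8 × 0.8900 = 18.51 m³/s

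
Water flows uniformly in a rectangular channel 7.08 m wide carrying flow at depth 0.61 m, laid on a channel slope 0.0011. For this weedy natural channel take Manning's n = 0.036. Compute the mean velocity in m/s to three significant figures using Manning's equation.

A = b·y = 7.08 × 0.61 = 4.319 m²
P = b + 2y = 7.08 + 2×0.61 = 8.300 m
R = A/P = 4.319/8.300 = 0.5203 m
Q = (1/n)·A·R^(2/3)·S^(1/2) = (1/0.036) × 4.319 × 0.5203^(2/3) × 0.0011^(1/2) = 2.574 m³/s
V = Q/A = 2.574/4.319 = 0.5960 m/s

0.596 m/s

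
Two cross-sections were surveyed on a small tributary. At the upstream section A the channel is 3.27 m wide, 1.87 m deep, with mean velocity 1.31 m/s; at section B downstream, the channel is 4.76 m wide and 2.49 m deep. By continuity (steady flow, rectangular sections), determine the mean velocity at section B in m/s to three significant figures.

0.676 m/s

Q = A₁V₁ = (3.27×1.87) × 1.31 = 8.011 m³/s
A₂ = 4.76 × 2.49 = 11.85 m²
V₂ = Q/A₂ = 8.011/11.85 = 0.6759 m/s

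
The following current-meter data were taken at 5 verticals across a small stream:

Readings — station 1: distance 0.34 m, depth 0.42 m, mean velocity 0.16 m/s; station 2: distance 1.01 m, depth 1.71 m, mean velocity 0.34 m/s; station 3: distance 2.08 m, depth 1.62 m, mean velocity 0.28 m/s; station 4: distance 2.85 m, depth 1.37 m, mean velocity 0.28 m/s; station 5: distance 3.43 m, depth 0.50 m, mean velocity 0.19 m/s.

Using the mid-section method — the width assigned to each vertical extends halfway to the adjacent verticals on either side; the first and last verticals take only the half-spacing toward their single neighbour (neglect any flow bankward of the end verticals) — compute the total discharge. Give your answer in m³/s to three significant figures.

1.23 m³/s

w_1 = (1.01 − 0.34)/2 = 0.335 m; q_1 = 0.16 × 0.42 × 0.335 = 0.02251 m³/s
w_2 = (2.08 − 0.34)/2 = 0.87 m; q_2 = 0.34 × 1.71 × 0.87 = 0.5058 m³/s
w_3 = (2.85 − 1.01)/2 = 0.92 m; q_3 = 0.28 × 1.62 × 0.92 = 0.4173 m³/s
w_4 = (3.43 − 2.08)/2 = 0.675 m; q_4 = 0.28 × 1.37 × 0.675 = 0.2589 m³/s
w_5 = (3.43 − 2.85)/2 = 0.29 m; q_5 = 0.19 × 0.50 × 0.29 = 0.02755 m³/s
Q = Σ qᵢ = 1.232 m³/s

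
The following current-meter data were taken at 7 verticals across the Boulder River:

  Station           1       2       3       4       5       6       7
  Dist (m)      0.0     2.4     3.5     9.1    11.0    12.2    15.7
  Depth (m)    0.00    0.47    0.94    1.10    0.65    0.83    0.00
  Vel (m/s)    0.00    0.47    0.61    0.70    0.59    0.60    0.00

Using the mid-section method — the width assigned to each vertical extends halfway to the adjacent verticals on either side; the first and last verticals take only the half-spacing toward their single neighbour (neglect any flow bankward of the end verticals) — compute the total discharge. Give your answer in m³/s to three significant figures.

w_2 = (3.5 − 0.0)/2 = 1.75 m; q_2 = 0.47 × 0.47 × 1.75 = 0.3866 m³/s
w_3 = (9.1 − 2.4)/2 = 3.35 m; q_3 = 0.61 × 0.94 × 3.35 = 1.921 m³/s
w_4 = (11.0 − 3.5)/2 = 3.75 m; q_4 = 0.70 × 1.10 × 3.75 = 2.888 m³/s
w_5 = (12.2 − 9.1)/2 = 1.55 m; q_5 = 0.59 × 0.65 × 1.55 = 0.5944 m³/s
w_6 = (15.7 − 11.0)/2 = 2.35 m; q_6 = 0.60 × 0.83 × 2.35 = 1.170 m³/s
Stations 1, 7 contribute zero (depth or velocity is 0).
Q = Σ qᵢ = 6.960 m³/s

6.96 m³/s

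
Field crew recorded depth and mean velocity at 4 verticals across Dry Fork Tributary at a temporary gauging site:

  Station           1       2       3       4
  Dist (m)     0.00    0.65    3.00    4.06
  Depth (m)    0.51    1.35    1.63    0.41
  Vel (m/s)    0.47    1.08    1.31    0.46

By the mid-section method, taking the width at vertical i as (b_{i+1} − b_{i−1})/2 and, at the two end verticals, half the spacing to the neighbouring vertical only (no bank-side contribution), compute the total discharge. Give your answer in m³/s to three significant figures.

w_1 = (0.65 − 0.00)/2 = 0.325 m; q_1 = 0.47 × 0.51 × 0.325 = 0.07790 m³/s
w_2 = (3.00 − 0.00)/2 = 1.5 m; q_2 = 1.08 × 1.35 × 1.5 = 2.187 m³/s
w_3 = (4.06 − 0.65)/2 = 1.705 m; q_3 = 1.31 × 1.63 × 1.705 = 3.641 m³/s
w_4 = (4.06 − 3.00)/2 = 0.53 m; q_4 = 0.46 × 0.41 × 0.53 = 0.09996 m³/s
Q = Σ qᵢ = 6.006 m³/s

6.01 m³/s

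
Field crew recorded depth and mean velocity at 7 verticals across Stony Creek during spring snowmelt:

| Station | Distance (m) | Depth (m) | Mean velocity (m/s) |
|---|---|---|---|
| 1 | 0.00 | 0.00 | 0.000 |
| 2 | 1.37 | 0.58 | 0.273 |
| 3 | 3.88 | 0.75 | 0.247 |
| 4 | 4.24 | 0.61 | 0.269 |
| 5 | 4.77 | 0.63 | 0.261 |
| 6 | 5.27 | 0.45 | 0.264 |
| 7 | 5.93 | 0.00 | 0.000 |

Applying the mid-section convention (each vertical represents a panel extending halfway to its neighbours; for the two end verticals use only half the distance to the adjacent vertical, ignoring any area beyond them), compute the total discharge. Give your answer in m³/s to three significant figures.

w_2 = (3.88 − 0.00)/2 = 1.94 m; q_2 = 0.273 × 0.58 × 1.94 = 0.3072 m³/s
w_3 = (4.24 − 1.37)/2 = 1.435 m; q_3 = 0.247 × 0.75 × 1.435 = 0.2658 m³/s
w_4 = (4.77 − 3.88)/2 = 0.445 m; q_4 = 0.269 × 0.61 × 0.445 = 0.07302 m³/s
w_5 = (5.27 − 4.24)/2 = 0.515 m; q_5 = 0.261 × 0.63 × 0.515 = 0.08468 m³/s
w_6 = (5.93 − 4.77)/2 = 0.58 m; q_6 = 0.264 × 0.45 × 0.58 = 0.06890 m³/s
Stations 1, 7 contribute zero (depth or velocity is 0).
Q = Σ qᵢ = 0.7996 m³/s

0.800 m³/s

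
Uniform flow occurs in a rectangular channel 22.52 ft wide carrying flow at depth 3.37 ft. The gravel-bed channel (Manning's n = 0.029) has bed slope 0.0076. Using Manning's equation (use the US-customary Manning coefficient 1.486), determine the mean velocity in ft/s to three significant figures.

8.43 ft/s

A = b·y = 22.52 × 3.37 = 75.89 ft²
P = b + 2y = 22.52 + 2×3.37 = 29.26 ft
R = A/P = 75.89/29.26 = 2.594 ft
Q = (1.486/n)·A·R^(2/3)·S^(1/2) = (1.486/0.029) × 75.89 × 2.594^(2/3) × 0.0076^(1/2) = 640.0 ft³/s
V = Q/A = 640.0/75.89 = 8.433 ft/s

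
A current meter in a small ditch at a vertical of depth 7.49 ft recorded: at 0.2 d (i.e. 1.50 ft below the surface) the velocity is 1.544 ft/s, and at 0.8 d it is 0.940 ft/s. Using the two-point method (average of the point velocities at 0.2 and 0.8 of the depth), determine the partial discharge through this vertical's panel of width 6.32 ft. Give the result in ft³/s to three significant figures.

58.8 ft³/s

v̄ = (1.544 + 0.940) / 2 = 1.242 ft/s
q = v̄ × d × w = 1.242 × 7.49 × 6.32 = 58.79 ft³/s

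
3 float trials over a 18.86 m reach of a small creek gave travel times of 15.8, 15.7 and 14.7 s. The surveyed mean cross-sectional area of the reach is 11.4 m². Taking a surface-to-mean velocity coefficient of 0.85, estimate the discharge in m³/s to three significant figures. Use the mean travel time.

t̄ = (15.8 + 15.7 + 14.7) / 3 = 15.4 s
v_surface = L / t̄ = 18.86 / 15.4 = 1.225 m/s
v_mean = 0.85 × 1.225 = 1.041 m/s
Q = A × v_mean = 11.4 × 1.041 = 11.87 m³/s

11.9 m³/s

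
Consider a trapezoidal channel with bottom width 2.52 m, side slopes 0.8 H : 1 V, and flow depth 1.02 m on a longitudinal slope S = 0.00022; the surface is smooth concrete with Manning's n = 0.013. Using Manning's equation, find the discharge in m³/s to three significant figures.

A = (b + z·y)·y = (2.52 + 0.8×1.02)×1.02 = 3.403 m²
P = b + 2y√(1+z²) = 2.52 + 2×1.02×√(1+0.8²) = 5.132 m
R = A/P = 3.403/5.132 = 0.6630 m
Q = (1/n)·A·R^(2/3)·S^(1/2) = (1/0.013) × 3.403 × 0.6630^(2/3) × 0.00022^(1/2) = 2.952 m³/s

2.95 m³/s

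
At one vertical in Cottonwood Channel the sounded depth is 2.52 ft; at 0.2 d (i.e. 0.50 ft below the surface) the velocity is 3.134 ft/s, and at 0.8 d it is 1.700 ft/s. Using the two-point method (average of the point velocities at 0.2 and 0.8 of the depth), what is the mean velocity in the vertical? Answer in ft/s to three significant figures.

v̄ = (3.134 + 1.700) / 2 = 2.417 ft/s

2.42 ft/s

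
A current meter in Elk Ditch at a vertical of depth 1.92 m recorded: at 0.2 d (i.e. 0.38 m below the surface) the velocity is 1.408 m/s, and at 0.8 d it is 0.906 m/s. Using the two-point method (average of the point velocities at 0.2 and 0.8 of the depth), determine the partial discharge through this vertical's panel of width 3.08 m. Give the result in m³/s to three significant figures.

6.84 m³/s

v̄ = (1.408 + 0.906) / 2 = 1.157 m/s
q = v̄ × d × w = 1.157 × 1.92 × 3.08 = 6.842 m³/s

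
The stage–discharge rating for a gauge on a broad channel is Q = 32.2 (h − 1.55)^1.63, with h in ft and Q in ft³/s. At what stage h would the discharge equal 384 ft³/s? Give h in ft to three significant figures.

6.13 ft

h − h₀ = (Q/C)^(1/b) = (384/32.2)^(1/1.63) = 4.575 ft
h = 1.55 + 4.575 = 6.125 ft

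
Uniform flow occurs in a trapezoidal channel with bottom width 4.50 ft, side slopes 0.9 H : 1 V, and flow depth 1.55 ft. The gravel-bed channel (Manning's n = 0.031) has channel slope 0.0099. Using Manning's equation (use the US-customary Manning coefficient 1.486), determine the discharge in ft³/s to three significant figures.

A = (b + z·y)·y = (4.50 + 0.9×1.55)×1.55 = 9.137 ft²
P = b + 2y√(1+z²) = 4.50 + 2×1.55×√(1+0.9²) = 8.671 ft
R = A/P = 9.137/8.671 = 1.054 ft
Q = (1.486/n)·A·R^(2/3)·S^(1/2) = (1.486/0.031) × 9.137 × 1.054^(2/3) × 0.0099^(1/2) = 45.13 ft³/s

45.1 ft³/s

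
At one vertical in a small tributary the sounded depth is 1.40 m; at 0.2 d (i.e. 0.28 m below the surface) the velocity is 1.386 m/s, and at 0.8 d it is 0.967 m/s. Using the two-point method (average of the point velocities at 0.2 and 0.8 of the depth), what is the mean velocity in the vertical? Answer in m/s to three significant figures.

1.18 m/s

v̄ = (1.386 + 0.967) / 2 = 1.177 m/s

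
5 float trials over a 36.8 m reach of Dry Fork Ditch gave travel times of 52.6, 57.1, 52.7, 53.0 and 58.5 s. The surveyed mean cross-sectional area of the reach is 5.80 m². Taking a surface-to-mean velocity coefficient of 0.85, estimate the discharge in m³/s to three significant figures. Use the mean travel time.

3.31 m³/s

t̄ = (52.6 + 57.1 + 52.7 + 53.0 + 58.5) / 5 = 54.78 s
v_surface = L / t̄ = 36.8 / 54.78 = 0.6718 m/s
v_mean = 0.85 × 0.6718 = 0.5710 m/s
Q = A × v_mean = 5.80 × 0.5710 = 3.312 m³/s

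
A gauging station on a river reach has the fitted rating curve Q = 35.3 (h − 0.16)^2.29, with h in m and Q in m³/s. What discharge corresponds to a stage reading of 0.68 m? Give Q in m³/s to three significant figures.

7.90 m³/s

Q = 35.3 × (0.68 − 0.16)^2.29 = 35.3 × 0.52^2.29 = 7.896 m³/s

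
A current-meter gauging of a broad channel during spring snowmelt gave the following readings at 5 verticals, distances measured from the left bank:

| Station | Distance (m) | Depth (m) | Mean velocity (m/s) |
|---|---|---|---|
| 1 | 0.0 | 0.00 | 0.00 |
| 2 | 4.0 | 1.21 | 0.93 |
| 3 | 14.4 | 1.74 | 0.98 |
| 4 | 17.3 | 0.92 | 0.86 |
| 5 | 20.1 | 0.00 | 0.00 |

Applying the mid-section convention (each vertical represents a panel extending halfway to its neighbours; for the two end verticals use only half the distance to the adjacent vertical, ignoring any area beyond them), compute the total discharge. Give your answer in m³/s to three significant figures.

21.7 m³/s

w_2 = (14.4 − 0.0)/2 = 7.2 m; q_2 = 0.93 × 1.21 × 7.2 = 8.102 m³/s
w_3 = (17.3 − 4.0)/2 = 6.65 m; q_3 = 0.98 × 1.74 × 6.65 = 11.34 m³/s
w_4 = (20.1 − 14.4)/2 = 2.85 m; q_4 = 0.86 × 0.92 × 2.85 = 2.255 m³/s
Stations 1, 5 contribute zero (depth or velocity is 0).
Q = Σ qᵢ = 21.70 m³/s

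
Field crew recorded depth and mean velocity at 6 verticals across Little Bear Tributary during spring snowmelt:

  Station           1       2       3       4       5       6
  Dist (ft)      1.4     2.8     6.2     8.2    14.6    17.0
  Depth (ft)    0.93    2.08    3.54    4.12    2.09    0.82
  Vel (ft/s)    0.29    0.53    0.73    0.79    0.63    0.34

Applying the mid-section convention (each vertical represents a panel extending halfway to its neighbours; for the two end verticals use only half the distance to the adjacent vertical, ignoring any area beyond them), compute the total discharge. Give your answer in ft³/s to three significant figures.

29.6 ft³/s

w_1 = (2.8 − 1.4)/2 = 0.7 ft; q_1 = 0.29 × 0.93 × 0.7 = 0.1888 ft³/s
w_2 = (6.2 − 1.4)/2 = 2.4 ft; q_2 = 0.53 × 2.08 × 2.4 = 2.646 ft³/s
w_3 = (8.2 − 2.8)/2 = 2.7 ft; q_3 = 0.73 × 3.54 × 2.7 = 6.977 ft³/s
w_4 = (14.6 − 6.2)/2 = 4.2 ft; q_4 = 0.79 × 4.12 × 4.2 = 13.67 ft³/s
w_5 = (17.0 − 8.2)/2 = 4.4 ft; q_5 = 0.63 × 2.09 × 4.4 = 5.793 ft³/s
w_6 = (17.0 − 14.6)/2 = 1.2 ft; q_6 = 0.34 × 0.82 × 1.2 = 0.3346 ft³/s
Q = Σ qᵢ = 29.61 ft³/s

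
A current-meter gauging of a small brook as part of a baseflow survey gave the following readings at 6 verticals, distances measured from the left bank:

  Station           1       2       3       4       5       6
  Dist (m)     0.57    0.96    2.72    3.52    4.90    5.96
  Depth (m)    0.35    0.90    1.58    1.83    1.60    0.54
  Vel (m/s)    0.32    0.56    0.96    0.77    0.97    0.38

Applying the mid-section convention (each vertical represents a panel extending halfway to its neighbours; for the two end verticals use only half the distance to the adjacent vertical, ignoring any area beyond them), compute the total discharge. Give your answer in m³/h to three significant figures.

21800 m³/h

w_1 = (0.96 − 0.57)/2 = 0.195 m; q_1 = 0.32 × 0.35 × 0.195 = 0.02184 m³/s
w_2 = (2.72 − 0.57)/2 = 1.075 m; q_2 = 0.56 × 0.90 × 1.075 = 0.5418 m³/s
w_3 = (3.52 − 0.96)/2 = 1.28 m; q_3 = 0.96 × 1.58 × 1.28 = 1.942 m³/s
w_4 = (4.90 − 2.72)/2 = 1.09 m; q_4 = 0.77 × 1.83 × 1.09 = 1.536 m³/s
w_5 = (5.96 − 3.52)/2 = 1.22 m; q_5 = 0.97 × 1.60 × 1.22 = 1.893 m³/s
w_6 = (5.96 − 4.90)/2 = 0.53 m; q_6 = 0.38 × 0.54 × 0.53 = 0.1088 m³/s
Q = Σ qᵢ = 6.043 m³/s
= 6.043 × 3600 = 21760 m³/h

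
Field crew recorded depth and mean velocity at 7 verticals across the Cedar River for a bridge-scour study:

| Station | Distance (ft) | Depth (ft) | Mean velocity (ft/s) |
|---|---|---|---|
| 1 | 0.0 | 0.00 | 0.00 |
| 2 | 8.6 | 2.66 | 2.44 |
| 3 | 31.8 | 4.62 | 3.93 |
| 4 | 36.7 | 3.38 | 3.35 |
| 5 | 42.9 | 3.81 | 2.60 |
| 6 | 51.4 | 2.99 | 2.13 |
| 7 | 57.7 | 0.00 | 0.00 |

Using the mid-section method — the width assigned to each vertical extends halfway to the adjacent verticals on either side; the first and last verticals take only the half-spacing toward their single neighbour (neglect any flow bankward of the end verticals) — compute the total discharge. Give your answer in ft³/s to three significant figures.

w_2 = (31.8 − 0.0)/2 = 15.9 ft; q_2 = 2.44 × 2.66 × 15.9 = 103.2 ft³/s
w_3 = (36.7 − 8.6)/2 = 14.05 ft; q_3 = 3.93 × 4.62 × 14.05 = 255.1 ft³/s
w_4 = (42.9 − 31.8)/2 = 5.55 ft; q_4 = 3.35 × 3.38 × 5.55 = 62.84 ft³/s
w_5 = (51.4 − 36.7)/2 = 7.35 ft; q_5 = 2.60 × 3.81 × 7.35 = 72.81 ft³/s
w_6 = (57.7 − 42.9)/2 = 7.4 ft; q_6 = 2.13 × 2.99 × 7.4 = 47.13 ft³/s
Stations 1, 7 contribute zero (depth or velocity is 0).
Q = Σ qᵢ = 541.1 ft³/s

541 ft³/s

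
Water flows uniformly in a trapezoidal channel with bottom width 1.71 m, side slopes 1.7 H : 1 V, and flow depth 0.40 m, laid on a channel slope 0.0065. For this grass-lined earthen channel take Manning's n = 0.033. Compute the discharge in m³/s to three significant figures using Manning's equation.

1.03 m³/s

A = (b + z·y)·y = (1.71 + 1.7×0.40)×0.40 = 0.9560 m²
P = b + 2y√(1+z²) = 1.71 + 2×0.40×√(1+1.7²) = 3.288 m
R = A/P = 0.9560/3.288 = 0.2908 m
Q = (1/n)·A·R^(2/3)·S^(1/2) = (1/0.033) × 0.9560 × 0.2908^(2/3) × 0.0065^(1/2) = 1.025 m³/s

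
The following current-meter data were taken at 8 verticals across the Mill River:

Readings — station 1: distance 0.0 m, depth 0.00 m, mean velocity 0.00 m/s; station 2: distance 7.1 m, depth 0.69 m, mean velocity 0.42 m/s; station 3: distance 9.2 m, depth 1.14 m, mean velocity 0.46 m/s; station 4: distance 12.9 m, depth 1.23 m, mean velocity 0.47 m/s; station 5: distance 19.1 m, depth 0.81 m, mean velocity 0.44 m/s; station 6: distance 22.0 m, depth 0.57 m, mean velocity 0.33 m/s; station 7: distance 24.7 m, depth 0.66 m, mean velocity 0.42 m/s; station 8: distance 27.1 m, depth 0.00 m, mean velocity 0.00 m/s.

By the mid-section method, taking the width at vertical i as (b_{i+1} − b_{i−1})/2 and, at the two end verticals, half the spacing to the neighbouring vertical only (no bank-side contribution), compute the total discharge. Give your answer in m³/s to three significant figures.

8.57 m³/s

w_2 = (9.2 − 0.0)/2 = 4.6 m; q_2 = 0.42 × 0.69 × 4.6 = 1.333 m³/s
w_3 = (12.9 − 7.1)/2 = 2.9 m; q_3 = 0.46 × 1.14 × 2.9 = 1.521 m³/s
w_4 = (19.1 − 9.2)/2 = 4.95 m; q_4 = 0.47 × 1.23 × 4.95 = 2.862 m³/s
w_5 = (22.0 − 12.9)/2 = 4.55 m; q_5 = 0.44 × 0.81 × 4.55 = 1.622 m³/s
w_6 = (24.7 − 19.1)/2 = 2.8 m; q_6 = 0.33 × 0.57 × 2.8 = 0.5267 m³/s
w_7 = (27.1 − 22.0)/2 = 2.55 m; q_7 = 0.42 × 0.66 × 2.55 = 0.7069 m³/s
Stations 1, 8 contribute zero (depth or velocity is 0).
Q = Σ qᵢ = 8.571 m³/s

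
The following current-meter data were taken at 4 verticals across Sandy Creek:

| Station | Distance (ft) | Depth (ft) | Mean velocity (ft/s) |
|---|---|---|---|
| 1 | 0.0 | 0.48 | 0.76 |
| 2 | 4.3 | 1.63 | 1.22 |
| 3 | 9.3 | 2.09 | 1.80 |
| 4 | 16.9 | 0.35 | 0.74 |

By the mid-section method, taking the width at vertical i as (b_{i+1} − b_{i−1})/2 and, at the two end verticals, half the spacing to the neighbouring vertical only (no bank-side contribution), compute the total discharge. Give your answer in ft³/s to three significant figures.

34.7 ft³/s

w_1 = (4.3 − 0.0)/2 = 2.15 ft; q_1 = 0.76 × 0.48 × 2.15 = 0.7843 ft³/s
w_2 = (9.3 − 0.0)/2 = 4.65 ft; q_2 = 1.22 × 1.63 × 4.65 = 9.247 ft³/s
w_3 = (16.9 − 4.3)/2 = 6.3 ft; q_3 = 1.80 × 2.09 × 6.3 = 23.70 ft³/s
w_4 = (16.9 − 9.3)/2 = 3.8 ft; q_4 = 0.74 × 0.35 × 3.8 = 0.9842 ft³/s
Q = Σ qᵢ = 34.72 ft³/s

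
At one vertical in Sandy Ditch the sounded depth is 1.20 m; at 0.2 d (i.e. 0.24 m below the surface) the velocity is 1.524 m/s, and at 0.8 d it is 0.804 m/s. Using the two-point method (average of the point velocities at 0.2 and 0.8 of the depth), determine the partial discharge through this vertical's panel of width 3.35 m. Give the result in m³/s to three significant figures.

4.68 m³/s

v̄ = (1.524 + 0.804) / 2 = 1.164 m/s
q = v̄ × d × w = 1.164 × 1.20 × 3.35 = 4.679 m³/s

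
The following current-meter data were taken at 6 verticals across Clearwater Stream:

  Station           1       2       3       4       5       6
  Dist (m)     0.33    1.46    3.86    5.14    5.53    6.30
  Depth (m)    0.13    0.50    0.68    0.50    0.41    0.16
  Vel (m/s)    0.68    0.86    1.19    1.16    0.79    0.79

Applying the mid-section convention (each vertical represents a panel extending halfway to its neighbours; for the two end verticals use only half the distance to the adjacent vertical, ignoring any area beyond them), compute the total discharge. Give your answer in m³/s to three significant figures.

3.02 m³/s

w_1 = (1.46 − 0.33)/2 = 0.565 m; q_1 = 0.68 × 0.13 × 0.565 = 0.04995 m³/s
w_2 = (3.86 − 0.33)/2 = 1.765 m; q_2 = 0.86 × 0.50 × 1.765 = 0.7590 m³/s
w_3 = (5.14 − 1.46)/2 = 1.84 m; q_3 = 1.19 × 0.68 × 1.84 = 1.489 m³/s
w_4 = (5.53 − 3.86)/2 = 0.835 m; q_4 = 1.16 × 0.50 × 0.835 = 0.4843 m³/s
w_5 = (6.30 − 5.14)/2 = 0.58 m; q_5 = 0.79 × 0.41 × 0.58 = 0.1879 m³/s
w_6 = (6.30 − 5.53)/2 = 0.385 m; q_6 = 0.79 × 0.16 × 0.385 = 0.04866 m³/s
Q = Σ qᵢ = 3.019 m³/s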